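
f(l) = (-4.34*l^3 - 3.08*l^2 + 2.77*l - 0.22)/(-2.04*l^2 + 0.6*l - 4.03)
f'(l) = (4.08*l - 0.6)*(-4.34*l^3 - 3.08*l^2 + 2.77*l - 0.22)/(-2.04*l^2 + 0.6*l - 4.03)^2 + (-13.02*l^2 - 6.16*l + 2.77)/(-2.04*l^2 + 0.6*l - 4.03) = (8.8536*l^4 - 5.208*l^3 + 56.2734*l^2 + 23.9272*l - 11.0311)/(4.1616*l^4 - 2.448*l^3 + 16.8024*l^2 - 4.836*l + 16.2409)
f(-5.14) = -8.09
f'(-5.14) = 2.21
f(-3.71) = -4.91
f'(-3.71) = 2.22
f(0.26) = -0.05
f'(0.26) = -0.07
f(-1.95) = -1.15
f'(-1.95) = 1.92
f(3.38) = 7.65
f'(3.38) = 2.60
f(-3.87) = -5.27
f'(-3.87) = 2.22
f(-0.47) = 0.37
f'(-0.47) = -0.39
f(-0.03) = 0.08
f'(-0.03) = -0.71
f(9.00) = 20.68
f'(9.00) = 2.20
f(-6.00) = -9.99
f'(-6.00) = 2.20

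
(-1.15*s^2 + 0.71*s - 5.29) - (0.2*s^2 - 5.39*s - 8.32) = -1.35*s^2 + 6.1*s + 3.03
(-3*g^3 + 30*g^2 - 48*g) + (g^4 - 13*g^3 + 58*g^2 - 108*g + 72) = g^4 - 16*g^3 + 88*g^2 - 156*g + 72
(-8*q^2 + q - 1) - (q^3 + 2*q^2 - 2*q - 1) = -q^3 - 10*q^2 + 3*q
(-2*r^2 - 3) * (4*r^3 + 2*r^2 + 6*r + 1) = -8*r^5 - 4*r^4 - 24*r^3 - 8*r^2 - 18*r - 3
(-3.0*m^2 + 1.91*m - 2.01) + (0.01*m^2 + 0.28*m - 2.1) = -2.99*m^2 + 2.19*m - 4.11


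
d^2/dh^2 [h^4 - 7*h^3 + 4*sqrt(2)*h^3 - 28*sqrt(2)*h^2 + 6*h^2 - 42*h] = 12*h^2 - 42*h + 24*sqrt(2)*h - 56*sqrt(2) + 12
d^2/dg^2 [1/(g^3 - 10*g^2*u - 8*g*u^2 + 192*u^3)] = 2*((-3*g + 10*u)*(g^3 - 10*g^2*u - 8*g*u^2 + 192*u^3) + (-3*g^2 + 20*g*u + 8*u^2)^2)/(g^3 - 10*g^2*u - 8*g*u^2 + 192*u^3)^3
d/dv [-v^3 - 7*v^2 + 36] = v*(-3*v - 14)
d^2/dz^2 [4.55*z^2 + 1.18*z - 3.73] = 9.10000000000000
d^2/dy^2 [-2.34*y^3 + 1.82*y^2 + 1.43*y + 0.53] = 3.64 - 14.04*y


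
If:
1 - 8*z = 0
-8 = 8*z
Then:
No Solution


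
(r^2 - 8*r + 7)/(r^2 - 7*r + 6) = (r - 7)/(r - 6)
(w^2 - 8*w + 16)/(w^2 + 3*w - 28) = (w - 4)/(w + 7)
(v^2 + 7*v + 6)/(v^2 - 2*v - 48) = (v + 1)/(v - 8)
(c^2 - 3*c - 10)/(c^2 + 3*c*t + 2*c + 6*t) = (c - 5)/(c + 3*t)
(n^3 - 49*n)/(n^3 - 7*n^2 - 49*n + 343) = n/(n - 7)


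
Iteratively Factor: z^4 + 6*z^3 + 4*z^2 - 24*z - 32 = (z + 2)*(z^3 + 4*z^2 - 4*z - 16) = (z + 2)^2*(z^2 + 2*z - 8) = (z - 2)*(z + 2)^2*(z + 4)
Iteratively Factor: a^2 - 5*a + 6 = (a - 2)*(a - 3)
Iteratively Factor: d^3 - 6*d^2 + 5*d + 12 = (d - 3)*(d^2 - 3*d - 4) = (d - 4)*(d - 3)*(d + 1)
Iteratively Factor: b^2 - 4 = (b + 2)*(b - 2)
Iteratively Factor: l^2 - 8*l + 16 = (l - 4)*(l - 4)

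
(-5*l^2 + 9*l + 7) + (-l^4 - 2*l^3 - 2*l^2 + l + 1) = -l^4 - 2*l^3 - 7*l^2 + 10*l + 8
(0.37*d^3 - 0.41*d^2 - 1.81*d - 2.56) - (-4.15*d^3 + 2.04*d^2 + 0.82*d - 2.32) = 4.52*d^3 - 2.45*d^2 - 2.63*d - 0.24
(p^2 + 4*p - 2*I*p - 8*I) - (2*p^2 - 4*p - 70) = -p^2 + 8*p - 2*I*p + 70 - 8*I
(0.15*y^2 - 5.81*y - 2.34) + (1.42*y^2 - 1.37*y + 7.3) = 1.57*y^2 - 7.18*y + 4.96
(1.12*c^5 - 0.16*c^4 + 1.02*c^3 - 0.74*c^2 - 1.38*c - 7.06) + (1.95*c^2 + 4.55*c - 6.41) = 1.12*c^5 - 0.16*c^4 + 1.02*c^3 + 1.21*c^2 + 3.17*c - 13.47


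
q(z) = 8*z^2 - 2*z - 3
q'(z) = 16*z - 2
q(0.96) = 2.45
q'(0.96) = 13.36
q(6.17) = 289.21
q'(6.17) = 96.72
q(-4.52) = 169.48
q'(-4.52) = -74.32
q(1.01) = 3.14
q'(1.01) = 14.16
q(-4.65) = 179.28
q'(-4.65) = -76.40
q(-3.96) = 130.37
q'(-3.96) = -65.36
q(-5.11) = 216.12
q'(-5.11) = -83.76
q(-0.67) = 1.93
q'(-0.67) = -12.72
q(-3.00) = 75.00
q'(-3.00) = -50.00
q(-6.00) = 297.00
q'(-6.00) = -98.00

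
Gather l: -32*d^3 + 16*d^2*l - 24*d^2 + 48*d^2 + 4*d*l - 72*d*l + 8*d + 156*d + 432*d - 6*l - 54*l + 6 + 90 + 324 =-32*d^3 + 24*d^2 + 596*d + l*(16*d^2 - 68*d - 60) + 420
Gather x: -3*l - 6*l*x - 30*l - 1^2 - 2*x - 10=-33*l + x*(-6*l - 2) - 11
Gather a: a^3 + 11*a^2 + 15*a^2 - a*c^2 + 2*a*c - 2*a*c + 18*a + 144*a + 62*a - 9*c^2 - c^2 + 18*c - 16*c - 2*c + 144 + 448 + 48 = a^3 + 26*a^2 + a*(224 - c^2) - 10*c^2 + 640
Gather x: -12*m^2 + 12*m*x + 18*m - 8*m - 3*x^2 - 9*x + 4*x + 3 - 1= -12*m^2 + 10*m - 3*x^2 + x*(12*m - 5) + 2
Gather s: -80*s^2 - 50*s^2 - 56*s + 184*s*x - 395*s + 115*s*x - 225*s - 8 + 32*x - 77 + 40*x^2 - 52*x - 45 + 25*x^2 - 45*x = -130*s^2 + s*(299*x - 676) + 65*x^2 - 65*x - 130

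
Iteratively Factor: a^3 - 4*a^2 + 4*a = (a)*(a^2 - 4*a + 4) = a*(a - 2)*(a - 2)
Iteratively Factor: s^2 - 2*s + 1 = (s - 1)*(s - 1)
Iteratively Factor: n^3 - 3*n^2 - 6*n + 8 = (n + 2)*(n^2 - 5*n + 4) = (n - 4)*(n + 2)*(n - 1)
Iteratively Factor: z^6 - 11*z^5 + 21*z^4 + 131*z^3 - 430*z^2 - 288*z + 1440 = (z - 5)*(z^5 - 6*z^4 - 9*z^3 + 86*z^2 - 288) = (z - 5)*(z + 2)*(z^4 - 8*z^3 + 7*z^2 + 72*z - 144) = (z - 5)*(z - 3)*(z + 2)*(z^3 - 5*z^2 - 8*z + 48) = (z - 5)*(z - 4)*(z - 3)*(z + 2)*(z^2 - z - 12) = (z - 5)*(z - 4)*(z - 3)*(z + 2)*(z + 3)*(z - 4)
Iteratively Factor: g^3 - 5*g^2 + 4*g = (g - 1)*(g^2 - 4*g) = g*(g - 1)*(g - 4)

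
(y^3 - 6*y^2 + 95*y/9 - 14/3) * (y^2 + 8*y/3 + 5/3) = y^5 - 10*y^4/3 - 34*y^3/9 + 364*y^2/27 + 139*y/27 - 70/9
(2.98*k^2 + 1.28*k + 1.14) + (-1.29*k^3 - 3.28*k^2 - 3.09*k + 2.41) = -1.29*k^3 - 0.3*k^2 - 1.81*k + 3.55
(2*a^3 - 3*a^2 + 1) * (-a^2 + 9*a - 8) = -2*a^5 + 21*a^4 - 43*a^3 + 23*a^2 + 9*a - 8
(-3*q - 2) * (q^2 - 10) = -3*q^3 - 2*q^2 + 30*q + 20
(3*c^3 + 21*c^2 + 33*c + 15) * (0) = 0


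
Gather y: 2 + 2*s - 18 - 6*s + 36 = 20 - 4*s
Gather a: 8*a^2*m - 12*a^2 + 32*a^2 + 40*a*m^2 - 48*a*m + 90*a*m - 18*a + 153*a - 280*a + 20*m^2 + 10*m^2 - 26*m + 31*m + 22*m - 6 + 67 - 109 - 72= a^2*(8*m + 20) + a*(40*m^2 + 42*m - 145) + 30*m^2 + 27*m - 120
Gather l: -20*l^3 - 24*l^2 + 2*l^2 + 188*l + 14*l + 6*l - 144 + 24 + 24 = -20*l^3 - 22*l^2 + 208*l - 96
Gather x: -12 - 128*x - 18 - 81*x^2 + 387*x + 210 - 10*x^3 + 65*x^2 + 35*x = -10*x^3 - 16*x^2 + 294*x + 180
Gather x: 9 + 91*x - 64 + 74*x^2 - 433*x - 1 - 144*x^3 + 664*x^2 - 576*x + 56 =-144*x^3 + 738*x^2 - 918*x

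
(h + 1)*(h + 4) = h^2 + 5*h + 4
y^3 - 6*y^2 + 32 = (y - 4)^2*(y + 2)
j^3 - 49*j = j*(j - 7)*(j + 7)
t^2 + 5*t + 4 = (t + 1)*(t + 4)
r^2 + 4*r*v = r*(r + 4*v)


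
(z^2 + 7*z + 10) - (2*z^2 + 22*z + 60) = -z^2 - 15*z - 50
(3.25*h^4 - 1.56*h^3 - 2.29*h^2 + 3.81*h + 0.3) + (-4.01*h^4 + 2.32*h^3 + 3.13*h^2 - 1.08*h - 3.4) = -0.76*h^4 + 0.76*h^3 + 0.84*h^2 + 2.73*h - 3.1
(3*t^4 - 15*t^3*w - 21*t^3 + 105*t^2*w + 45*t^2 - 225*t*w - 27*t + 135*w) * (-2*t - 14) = -6*t^5 + 30*t^4*w + 204*t^3 - 1020*t^2*w - 576*t^2 + 2880*t*w + 378*t - 1890*w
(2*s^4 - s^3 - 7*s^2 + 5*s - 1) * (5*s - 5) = 10*s^5 - 15*s^4 - 30*s^3 + 60*s^2 - 30*s + 5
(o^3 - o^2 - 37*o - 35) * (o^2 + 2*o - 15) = o^5 + o^4 - 54*o^3 - 94*o^2 + 485*o + 525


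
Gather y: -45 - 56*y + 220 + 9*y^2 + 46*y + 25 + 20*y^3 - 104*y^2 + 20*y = 20*y^3 - 95*y^2 + 10*y + 200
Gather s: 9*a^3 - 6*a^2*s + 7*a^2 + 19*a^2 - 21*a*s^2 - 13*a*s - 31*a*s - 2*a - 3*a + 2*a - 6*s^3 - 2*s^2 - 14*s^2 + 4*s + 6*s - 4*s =9*a^3 + 26*a^2 - 3*a - 6*s^3 + s^2*(-21*a - 16) + s*(-6*a^2 - 44*a + 6)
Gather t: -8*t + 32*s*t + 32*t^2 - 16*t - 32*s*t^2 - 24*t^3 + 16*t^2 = -24*t^3 + t^2*(48 - 32*s) + t*(32*s - 24)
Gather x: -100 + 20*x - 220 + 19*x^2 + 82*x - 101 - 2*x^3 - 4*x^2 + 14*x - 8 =-2*x^3 + 15*x^2 + 116*x - 429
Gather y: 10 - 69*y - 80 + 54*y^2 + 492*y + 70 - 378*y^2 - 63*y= -324*y^2 + 360*y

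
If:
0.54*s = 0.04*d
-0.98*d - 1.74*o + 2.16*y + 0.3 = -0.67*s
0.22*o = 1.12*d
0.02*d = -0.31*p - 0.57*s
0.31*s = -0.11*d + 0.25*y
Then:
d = 0.03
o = 0.18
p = -0.01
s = 0.00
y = 0.02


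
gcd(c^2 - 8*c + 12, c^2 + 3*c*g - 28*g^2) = 1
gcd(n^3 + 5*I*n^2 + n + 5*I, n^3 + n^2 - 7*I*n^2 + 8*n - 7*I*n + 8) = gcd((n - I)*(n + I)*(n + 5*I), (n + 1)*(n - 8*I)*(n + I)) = n + I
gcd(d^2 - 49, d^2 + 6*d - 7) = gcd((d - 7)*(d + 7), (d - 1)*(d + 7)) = d + 7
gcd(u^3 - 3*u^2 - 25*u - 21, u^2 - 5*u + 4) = 1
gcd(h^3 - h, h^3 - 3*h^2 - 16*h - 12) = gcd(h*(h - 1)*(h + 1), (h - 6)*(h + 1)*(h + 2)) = h + 1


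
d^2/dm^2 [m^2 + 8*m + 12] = 2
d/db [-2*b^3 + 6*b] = 6 - 6*b^2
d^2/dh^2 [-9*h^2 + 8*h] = -18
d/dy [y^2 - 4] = 2*y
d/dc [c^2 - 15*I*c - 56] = 2*c - 15*I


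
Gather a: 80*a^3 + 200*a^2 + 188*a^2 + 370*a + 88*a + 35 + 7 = 80*a^3 + 388*a^2 + 458*a + 42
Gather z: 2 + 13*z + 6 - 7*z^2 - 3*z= -7*z^2 + 10*z + 8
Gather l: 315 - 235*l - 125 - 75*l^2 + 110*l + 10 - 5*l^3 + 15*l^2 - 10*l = -5*l^3 - 60*l^2 - 135*l + 200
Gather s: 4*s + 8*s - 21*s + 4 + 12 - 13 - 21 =-9*s - 18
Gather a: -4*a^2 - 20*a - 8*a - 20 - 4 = -4*a^2 - 28*a - 24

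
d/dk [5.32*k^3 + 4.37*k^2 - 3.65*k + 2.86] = 15.96*k^2 + 8.74*k - 3.65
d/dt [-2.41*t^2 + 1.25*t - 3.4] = 1.25 - 4.82*t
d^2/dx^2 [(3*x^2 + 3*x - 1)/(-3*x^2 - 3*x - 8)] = 54*(9*x^2 + 9*x - 5)/(27*x^6 + 81*x^5 + 297*x^4 + 459*x^3 + 792*x^2 + 576*x + 512)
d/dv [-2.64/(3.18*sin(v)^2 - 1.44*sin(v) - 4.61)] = (16.7904*sin(v) - 3.8016)*cos(v)/(-3.18*sin(v)^2 + 1.44*sin(v) + 4.61)^2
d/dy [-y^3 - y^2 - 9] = y*(-3*y - 2)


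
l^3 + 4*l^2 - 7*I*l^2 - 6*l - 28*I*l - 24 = (l + 4)*(l - 6*I)*(l - I)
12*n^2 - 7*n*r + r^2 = (-4*n + r)*(-3*n + r)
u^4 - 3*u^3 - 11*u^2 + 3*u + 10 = (u - 5)*(u - 1)*(u + 1)*(u + 2)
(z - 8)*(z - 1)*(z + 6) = z^3 - 3*z^2 - 46*z + 48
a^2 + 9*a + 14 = (a + 2)*(a + 7)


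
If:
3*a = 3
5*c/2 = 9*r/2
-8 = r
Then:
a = 1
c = -72/5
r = -8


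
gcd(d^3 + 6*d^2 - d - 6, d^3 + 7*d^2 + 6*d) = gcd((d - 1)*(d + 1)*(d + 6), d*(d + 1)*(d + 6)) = d^2 + 7*d + 6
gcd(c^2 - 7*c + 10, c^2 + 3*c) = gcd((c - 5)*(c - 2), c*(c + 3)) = 1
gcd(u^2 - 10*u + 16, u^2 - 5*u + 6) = u - 2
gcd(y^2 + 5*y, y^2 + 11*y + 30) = y + 5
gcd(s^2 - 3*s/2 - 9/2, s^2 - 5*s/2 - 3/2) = s - 3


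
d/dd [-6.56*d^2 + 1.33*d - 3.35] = 1.33 - 13.12*d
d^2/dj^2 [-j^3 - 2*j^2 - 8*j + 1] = -6*j - 4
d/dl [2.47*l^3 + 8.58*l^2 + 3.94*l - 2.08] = 7.41*l^2 + 17.16*l + 3.94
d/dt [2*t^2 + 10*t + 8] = 4*t + 10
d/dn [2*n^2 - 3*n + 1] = 4*n - 3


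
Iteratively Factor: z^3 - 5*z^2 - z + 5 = (z - 5)*(z^2 - 1) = (z - 5)*(z - 1)*(z + 1)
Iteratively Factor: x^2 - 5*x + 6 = (x - 3)*(x - 2)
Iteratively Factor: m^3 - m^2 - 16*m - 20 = (m + 2)*(m^2 - 3*m - 10) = (m + 2)^2*(m - 5)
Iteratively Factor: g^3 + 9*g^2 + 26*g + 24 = (g + 2)*(g^2 + 7*g + 12) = (g + 2)*(g + 4)*(g + 3)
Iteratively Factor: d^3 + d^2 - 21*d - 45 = (d + 3)*(d^2 - 2*d - 15) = (d + 3)^2*(d - 5)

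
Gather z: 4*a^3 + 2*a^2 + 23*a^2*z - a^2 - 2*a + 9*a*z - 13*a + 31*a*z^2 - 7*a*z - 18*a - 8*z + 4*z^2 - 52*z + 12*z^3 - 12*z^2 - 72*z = 4*a^3 + a^2 - 33*a + 12*z^3 + z^2*(31*a - 8) + z*(23*a^2 + 2*a - 132)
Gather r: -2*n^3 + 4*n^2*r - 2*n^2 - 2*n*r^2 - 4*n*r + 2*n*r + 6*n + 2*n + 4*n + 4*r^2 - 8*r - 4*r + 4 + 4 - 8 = -2*n^3 - 2*n^2 + 12*n + r^2*(4 - 2*n) + r*(4*n^2 - 2*n - 12)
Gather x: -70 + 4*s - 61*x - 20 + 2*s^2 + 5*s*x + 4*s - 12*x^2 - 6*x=2*s^2 + 8*s - 12*x^2 + x*(5*s - 67) - 90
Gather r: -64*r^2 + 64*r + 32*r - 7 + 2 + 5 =-64*r^2 + 96*r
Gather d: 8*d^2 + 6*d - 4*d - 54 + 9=8*d^2 + 2*d - 45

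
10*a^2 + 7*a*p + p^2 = (2*a + p)*(5*a + p)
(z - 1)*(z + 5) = z^2 + 4*z - 5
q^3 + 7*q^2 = q^2*(q + 7)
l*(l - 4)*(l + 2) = l^3 - 2*l^2 - 8*l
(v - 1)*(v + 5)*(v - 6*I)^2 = v^4 + 4*v^3 - 12*I*v^3 - 41*v^2 - 48*I*v^2 - 144*v + 60*I*v + 180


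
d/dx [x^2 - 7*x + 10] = 2*x - 7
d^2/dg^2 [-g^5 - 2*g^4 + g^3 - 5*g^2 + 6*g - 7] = -20*g^3 - 24*g^2 + 6*g - 10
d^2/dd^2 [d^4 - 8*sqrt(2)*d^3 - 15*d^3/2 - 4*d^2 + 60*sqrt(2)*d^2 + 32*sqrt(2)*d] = 12*d^2 - 48*sqrt(2)*d - 45*d - 8 + 120*sqrt(2)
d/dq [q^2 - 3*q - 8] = 2*q - 3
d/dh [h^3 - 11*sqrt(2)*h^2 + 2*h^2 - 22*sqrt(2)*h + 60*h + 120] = 3*h^2 - 22*sqrt(2)*h + 4*h - 22*sqrt(2) + 60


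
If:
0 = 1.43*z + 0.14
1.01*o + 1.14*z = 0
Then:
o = 0.11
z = -0.10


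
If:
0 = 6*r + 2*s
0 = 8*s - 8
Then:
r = -1/3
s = 1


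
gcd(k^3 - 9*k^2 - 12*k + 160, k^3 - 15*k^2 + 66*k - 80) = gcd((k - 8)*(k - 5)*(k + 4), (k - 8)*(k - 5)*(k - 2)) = k^2 - 13*k + 40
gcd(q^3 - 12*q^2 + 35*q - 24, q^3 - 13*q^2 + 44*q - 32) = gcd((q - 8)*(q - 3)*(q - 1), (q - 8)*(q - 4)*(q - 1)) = q^2 - 9*q + 8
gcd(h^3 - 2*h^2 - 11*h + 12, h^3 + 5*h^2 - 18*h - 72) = h^2 - h - 12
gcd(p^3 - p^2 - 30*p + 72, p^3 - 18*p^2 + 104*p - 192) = p - 4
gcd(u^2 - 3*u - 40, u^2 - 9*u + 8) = u - 8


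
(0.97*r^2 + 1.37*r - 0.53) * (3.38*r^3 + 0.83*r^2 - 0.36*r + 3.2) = 3.2786*r^5 + 5.4357*r^4 - 1.0035*r^3 + 2.1709*r^2 + 4.5748*r - 1.696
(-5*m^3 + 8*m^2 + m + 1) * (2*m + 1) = -10*m^4 + 11*m^3 + 10*m^2 + 3*m + 1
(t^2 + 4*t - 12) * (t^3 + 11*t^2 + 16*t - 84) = t^5 + 15*t^4 + 48*t^3 - 152*t^2 - 528*t + 1008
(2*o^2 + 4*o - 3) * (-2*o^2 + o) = -4*o^4 - 6*o^3 + 10*o^2 - 3*o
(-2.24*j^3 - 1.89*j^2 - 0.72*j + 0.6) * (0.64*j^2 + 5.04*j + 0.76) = -1.4336*j^5 - 12.4992*j^4 - 11.6888*j^3 - 4.6812*j^2 + 2.4768*j + 0.456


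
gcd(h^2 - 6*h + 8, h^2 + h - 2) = 1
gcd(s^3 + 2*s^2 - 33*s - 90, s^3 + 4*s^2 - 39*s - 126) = s^2 - 3*s - 18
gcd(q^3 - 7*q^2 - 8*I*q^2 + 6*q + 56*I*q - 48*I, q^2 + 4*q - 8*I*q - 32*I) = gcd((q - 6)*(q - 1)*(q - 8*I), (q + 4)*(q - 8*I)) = q - 8*I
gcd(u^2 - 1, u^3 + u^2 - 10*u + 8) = u - 1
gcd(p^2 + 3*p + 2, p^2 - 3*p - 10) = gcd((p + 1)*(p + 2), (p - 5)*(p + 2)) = p + 2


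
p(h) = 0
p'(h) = 0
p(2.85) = 0.00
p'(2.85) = 0.00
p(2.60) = 0.00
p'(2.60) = 0.00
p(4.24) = 0.00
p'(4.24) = 0.00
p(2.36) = 0.00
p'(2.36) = 0.00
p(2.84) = 0.00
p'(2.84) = 0.00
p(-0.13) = 0.00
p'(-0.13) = 0.00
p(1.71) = 0.00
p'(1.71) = 0.00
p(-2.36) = 0.00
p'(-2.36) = 0.00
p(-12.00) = 0.00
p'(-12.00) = 0.00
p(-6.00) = 0.00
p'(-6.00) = 0.00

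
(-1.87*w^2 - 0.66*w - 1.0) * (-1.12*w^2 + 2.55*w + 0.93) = 2.0944*w^4 - 4.0293*w^3 - 2.3021*w^2 - 3.1638*w - 0.93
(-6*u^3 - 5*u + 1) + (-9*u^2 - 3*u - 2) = -6*u^3 - 9*u^2 - 8*u - 1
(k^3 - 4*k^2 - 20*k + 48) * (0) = 0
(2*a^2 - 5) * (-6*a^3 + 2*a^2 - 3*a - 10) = -12*a^5 + 4*a^4 + 24*a^3 - 30*a^2 + 15*a + 50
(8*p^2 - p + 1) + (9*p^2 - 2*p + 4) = 17*p^2 - 3*p + 5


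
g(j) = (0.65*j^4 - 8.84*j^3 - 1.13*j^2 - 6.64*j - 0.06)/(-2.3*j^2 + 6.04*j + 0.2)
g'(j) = (4.6*j - 6.04)*(0.65*j^4 - 8.84*j^3 - 1.13*j^2 - 6.64*j - 0.06)/(-2.3*j^2 + 6.04*j + 0.2)^2 + (2.6*j^3 - 26.52*j^2 - 2.26*j - 6.64)/(-2.3*j^2 + 6.04*j + 0.2)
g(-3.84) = -11.43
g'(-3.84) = 4.66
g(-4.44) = -14.36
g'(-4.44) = 5.10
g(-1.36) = -2.55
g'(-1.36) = 2.26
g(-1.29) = -2.40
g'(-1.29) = 2.16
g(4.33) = 32.15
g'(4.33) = -8.57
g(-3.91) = -11.76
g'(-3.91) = 4.71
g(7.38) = 21.56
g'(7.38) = -2.23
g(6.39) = 23.79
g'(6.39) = -2.36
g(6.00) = 24.75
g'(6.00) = -2.60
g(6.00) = 24.75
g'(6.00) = -2.60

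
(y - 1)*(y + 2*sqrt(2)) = y^2 - y + 2*sqrt(2)*y - 2*sqrt(2)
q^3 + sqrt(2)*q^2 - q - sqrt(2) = (q - 1)*(q + 1)*(q + sqrt(2))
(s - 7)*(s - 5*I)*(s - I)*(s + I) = s^4 - 7*s^3 - 5*I*s^3 + s^2 + 35*I*s^2 - 7*s - 5*I*s + 35*I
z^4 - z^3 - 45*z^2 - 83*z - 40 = (z - 8)*(z + 1)^2*(z + 5)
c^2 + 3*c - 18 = (c - 3)*(c + 6)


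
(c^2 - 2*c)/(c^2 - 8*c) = (c - 2)/(c - 8)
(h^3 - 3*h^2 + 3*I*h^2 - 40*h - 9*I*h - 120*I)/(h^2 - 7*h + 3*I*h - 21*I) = (h^2 - 3*h - 40)/(h - 7)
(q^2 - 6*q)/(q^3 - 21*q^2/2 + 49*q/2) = 2*(q - 6)/(2*q^2 - 21*q + 49)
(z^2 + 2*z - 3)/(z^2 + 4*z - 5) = (z + 3)/(z + 5)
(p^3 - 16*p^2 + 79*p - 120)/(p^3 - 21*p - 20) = (p^2 - 11*p + 24)/(p^2 + 5*p + 4)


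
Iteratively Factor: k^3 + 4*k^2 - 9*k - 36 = (k + 4)*(k^2 - 9) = (k - 3)*(k + 4)*(k + 3)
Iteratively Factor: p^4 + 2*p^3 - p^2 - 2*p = (p - 1)*(p^3 + 3*p^2 + 2*p) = p*(p - 1)*(p^2 + 3*p + 2) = p*(p - 1)*(p + 1)*(p + 2)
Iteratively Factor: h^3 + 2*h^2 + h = (h + 1)*(h^2 + h) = (h + 1)^2*(h)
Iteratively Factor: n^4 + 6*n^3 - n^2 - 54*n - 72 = (n + 2)*(n^3 + 4*n^2 - 9*n - 36) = (n + 2)*(n + 4)*(n^2 - 9) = (n - 3)*(n + 2)*(n + 4)*(n + 3)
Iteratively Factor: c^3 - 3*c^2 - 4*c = (c - 4)*(c^2 + c) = (c - 4)*(c + 1)*(c)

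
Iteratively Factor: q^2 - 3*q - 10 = (q + 2)*(q - 5)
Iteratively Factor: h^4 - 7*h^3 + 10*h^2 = (h)*(h^3 - 7*h^2 + 10*h) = h^2*(h^2 - 7*h + 10) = h^2*(h - 5)*(h - 2)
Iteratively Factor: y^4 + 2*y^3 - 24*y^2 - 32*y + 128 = (y - 2)*(y^3 + 4*y^2 - 16*y - 64) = (y - 2)*(y + 4)*(y^2 - 16) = (y - 2)*(y + 4)^2*(y - 4)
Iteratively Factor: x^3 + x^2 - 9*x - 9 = (x + 3)*(x^2 - 2*x - 3) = (x + 1)*(x + 3)*(x - 3)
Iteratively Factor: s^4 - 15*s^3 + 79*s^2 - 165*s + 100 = (s - 5)*(s^3 - 10*s^2 + 29*s - 20) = (s - 5)*(s - 4)*(s^2 - 6*s + 5) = (s - 5)*(s - 4)*(s - 1)*(s - 5)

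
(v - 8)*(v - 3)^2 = v^3 - 14*v^2 + 57*v - 72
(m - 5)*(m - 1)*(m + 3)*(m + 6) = m^4 + 3*m^3 - 31*m^2 - 63*m + 90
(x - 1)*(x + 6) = x^2 + 5*x - 6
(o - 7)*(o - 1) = o^2 - 8*o + 7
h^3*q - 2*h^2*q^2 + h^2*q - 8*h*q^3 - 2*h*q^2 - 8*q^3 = (h - 4*q)*(h + 2*q)*(h*q + q)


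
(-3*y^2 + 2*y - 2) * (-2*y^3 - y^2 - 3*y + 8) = 6*y^5 - y^4 + 11*y^3 - 28*y^2 + 22*y - 16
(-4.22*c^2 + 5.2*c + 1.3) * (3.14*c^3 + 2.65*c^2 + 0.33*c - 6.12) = -13.2508*c^5 + 5.145*c^4 + 16.4694*c^3 + 30.9874*c^2 - 31.395*c - 7.956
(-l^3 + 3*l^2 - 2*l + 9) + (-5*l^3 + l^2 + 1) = -6*l^3 + 4*l^2 - 2*l + 10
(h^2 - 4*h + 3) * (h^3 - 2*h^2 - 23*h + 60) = h^5 - 6*h^4 - 12*h^3 + 146*h^2 - 309*h + 180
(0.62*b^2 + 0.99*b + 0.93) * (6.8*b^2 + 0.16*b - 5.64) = 4.216*b^4 + 6.8312*b^3 + 2.9856*b^2 - 5.4348*b - 5.2452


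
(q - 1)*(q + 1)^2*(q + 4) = q^4 + 5*q^3 + 3*q^2 - 5*q - 4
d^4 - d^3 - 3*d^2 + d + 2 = (d - 2)*(d - 1)*(d + 1)^2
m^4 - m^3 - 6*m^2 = m^2*(m - 3)*(m + 2)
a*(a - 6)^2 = a^3 - 12*a^2 + 36*a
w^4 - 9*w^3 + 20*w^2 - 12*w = w*(w - 6)*(w - 2)*(w - 1)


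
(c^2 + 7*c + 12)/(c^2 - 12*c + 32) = (c^2 + 7*c + 12)/(c^2 - 12*c + 32)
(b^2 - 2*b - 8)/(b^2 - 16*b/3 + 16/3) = 3*(b + 2)/(3*b - 4)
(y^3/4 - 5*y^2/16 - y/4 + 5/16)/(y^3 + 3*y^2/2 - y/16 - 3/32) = 2*(4*y^3 - 5*y^2 - 4*y + 5)/(32*y^3 + 48*y^2 - 2*y - 3)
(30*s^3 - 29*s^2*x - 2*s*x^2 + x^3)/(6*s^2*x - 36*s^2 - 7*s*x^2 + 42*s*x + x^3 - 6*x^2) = (5*s + x)/(x - 6)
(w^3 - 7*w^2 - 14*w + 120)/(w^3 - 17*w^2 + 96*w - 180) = (w + 4)/(w - 6)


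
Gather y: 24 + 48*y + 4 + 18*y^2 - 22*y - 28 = 18*y^2 + 26*y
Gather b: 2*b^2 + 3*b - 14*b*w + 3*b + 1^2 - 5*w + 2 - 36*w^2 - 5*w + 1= 2*b^2 + b*(6 - 14*w) - 36*w^2 - 10*w + 4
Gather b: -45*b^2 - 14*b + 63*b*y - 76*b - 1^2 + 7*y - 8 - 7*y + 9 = -45*b^2 + b*(63*y - 90)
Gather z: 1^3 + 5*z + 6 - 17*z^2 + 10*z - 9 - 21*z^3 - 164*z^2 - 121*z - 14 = -21*z^3 - 181*z^2 - 106*z - 16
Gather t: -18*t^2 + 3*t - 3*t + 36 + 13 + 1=50 - 18*t^2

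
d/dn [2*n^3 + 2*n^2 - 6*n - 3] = 6*n^2 + 4*n - 6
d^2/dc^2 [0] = 0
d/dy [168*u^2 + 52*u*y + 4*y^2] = 52*u + 8*y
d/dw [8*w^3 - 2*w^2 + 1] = 4*w*(6*w - 1)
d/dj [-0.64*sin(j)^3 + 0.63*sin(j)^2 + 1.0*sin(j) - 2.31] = (-1.92*sin(j)^2 + 1.26*sin(j) + 1.0)*cos(j)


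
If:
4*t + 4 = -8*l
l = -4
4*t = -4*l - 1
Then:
No Solution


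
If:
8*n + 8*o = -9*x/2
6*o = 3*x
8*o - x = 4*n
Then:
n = 0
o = 0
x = 0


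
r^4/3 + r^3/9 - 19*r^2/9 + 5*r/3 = r*(r/3 + 1)*(r - 5/3)*(r - 1)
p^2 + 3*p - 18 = (p - 3)*(p + 6)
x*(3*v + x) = 3*v*x + x^2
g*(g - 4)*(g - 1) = g^3 - 5*g^2 + 4*g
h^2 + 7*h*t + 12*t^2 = (h + 3*t)*(h + 4*t)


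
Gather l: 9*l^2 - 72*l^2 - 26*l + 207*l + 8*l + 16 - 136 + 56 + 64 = -63*l^2 + 189*l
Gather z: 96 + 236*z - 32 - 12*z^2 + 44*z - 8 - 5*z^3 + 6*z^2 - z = -5*z^3 - 6*z^2 + 279*z + 56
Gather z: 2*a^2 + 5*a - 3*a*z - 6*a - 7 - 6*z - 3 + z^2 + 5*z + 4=2*a^2 - a + z^2 + z*(-3*a - 1) - 6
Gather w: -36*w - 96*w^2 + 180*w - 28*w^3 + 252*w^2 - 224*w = -28*w^3 + 156*w^2 - 80*w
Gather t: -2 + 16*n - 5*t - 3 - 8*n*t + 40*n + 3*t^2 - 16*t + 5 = 56*n + 3*t^2 + t*(-8*n - 21)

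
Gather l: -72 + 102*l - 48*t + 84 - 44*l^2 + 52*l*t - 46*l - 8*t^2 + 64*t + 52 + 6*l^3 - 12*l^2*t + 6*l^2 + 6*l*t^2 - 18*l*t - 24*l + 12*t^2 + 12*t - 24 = 6*l^3 + l^2*(-12*t - 38) + l*(6*t^2 + 34*t + 32) + 4*t^2 + 28*t + 40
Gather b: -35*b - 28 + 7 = -35*b - 21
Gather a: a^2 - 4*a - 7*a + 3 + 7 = a^2 - 11*a + 10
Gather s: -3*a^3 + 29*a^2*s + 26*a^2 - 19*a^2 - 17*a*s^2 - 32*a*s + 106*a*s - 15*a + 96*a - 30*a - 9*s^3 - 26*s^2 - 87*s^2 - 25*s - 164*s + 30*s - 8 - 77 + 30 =-3*a^3 + 7*a^2 + 51*a - 9*s^3 + s^2*(-17*a - 113) + s*(29*a^2 + 74*a - 159) - 55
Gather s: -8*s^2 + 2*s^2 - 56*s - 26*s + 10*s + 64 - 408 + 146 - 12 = -6*s^2 - 72*s - 210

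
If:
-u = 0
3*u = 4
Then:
No Solution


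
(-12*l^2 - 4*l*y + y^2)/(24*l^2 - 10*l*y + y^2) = (2*l + y)/(-4*l + y)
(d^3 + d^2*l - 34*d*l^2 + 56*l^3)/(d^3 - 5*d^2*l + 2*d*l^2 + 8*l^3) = (d + 7*l)/(d + l)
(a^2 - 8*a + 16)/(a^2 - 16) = (a - 4)/(a + 4)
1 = 1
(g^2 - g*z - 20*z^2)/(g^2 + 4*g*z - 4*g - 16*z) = (g - 5*z)/(g - 4)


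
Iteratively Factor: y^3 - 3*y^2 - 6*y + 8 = (y - 1)*(y^2 - 2*y - 8) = (y - 4)*(y - 1)*(y + 2)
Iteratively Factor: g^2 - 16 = (g + 4)*(g - 4)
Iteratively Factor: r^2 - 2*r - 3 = (r - 3)*(r + 1)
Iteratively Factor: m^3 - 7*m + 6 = (m - 1)*(m^2 + m - 6) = (m - 1)*(m + 3)*(m - 2)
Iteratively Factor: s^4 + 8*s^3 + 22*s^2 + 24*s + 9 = (s + 1)*(s^3 + 7*s^2 + 15*s + 9) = (s + 1)*(s + 3)*(s^2 + 4*s + 3) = (s + 1)^2*(s + 3)*(s + 3)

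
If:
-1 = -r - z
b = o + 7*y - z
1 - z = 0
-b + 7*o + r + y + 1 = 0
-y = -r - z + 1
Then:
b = -4/3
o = -1/3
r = 0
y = 0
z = 1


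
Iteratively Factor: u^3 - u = (u + 1)*(u^2 - u) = u*(u + 1)*(u - 1)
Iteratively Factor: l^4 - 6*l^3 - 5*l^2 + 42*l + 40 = (l - 5)*(l^3 - l^2 - 10*l - 8) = (l - 5)*(l + 1)*(l^2 - 2*l - 8) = (l - 5)*(l + 1)*(l + 2)*(l - 4)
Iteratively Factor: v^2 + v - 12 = (v - 3)*(v + 4)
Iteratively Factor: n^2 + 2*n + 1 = (n + 1)*(n + 1)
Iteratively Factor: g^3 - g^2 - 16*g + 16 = (g + 4)*(g^2 - 5*g + 4) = (g - 4)*(g + 4)*(g - 1)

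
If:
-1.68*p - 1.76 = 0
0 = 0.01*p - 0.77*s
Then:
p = -1.05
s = -0.01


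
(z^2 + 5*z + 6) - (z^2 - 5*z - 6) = 10*z + 12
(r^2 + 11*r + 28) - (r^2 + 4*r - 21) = 7*r + 49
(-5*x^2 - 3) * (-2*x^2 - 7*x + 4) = 10*x^4 + 35*x^3 - 14*x^2 + 21*x - 12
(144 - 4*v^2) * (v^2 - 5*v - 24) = -4*v^4 + 20*v^3 + 240*v^2 - 720*v - 3456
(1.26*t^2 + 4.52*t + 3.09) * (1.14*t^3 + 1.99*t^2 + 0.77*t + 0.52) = 1.4364*t^5 + 7.6602*t^4 + 13.4876*t^3 + 10.2847*t^2 + 4.7297*t + 1.6068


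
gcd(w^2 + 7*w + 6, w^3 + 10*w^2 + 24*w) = w + 6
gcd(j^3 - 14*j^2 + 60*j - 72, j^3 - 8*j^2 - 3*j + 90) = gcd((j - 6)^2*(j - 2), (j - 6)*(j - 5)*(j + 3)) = j - 6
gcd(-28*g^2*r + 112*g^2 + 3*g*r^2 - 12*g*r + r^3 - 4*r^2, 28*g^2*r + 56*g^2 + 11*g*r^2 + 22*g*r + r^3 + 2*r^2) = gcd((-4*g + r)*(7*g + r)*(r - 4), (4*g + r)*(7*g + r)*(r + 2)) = 7*g + r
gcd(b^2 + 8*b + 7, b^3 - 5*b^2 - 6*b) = b + 1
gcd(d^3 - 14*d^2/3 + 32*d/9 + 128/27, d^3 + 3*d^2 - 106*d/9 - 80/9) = d^2 - 2*d - 16/9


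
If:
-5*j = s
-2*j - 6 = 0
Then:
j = -3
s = 15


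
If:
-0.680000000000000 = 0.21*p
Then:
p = -3.24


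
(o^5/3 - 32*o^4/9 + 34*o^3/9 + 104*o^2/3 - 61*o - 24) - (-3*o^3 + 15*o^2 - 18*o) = o^5/3 - 32*o^4/9 + 61*o^3/9 + 59*o^2/3 - 43*o - 24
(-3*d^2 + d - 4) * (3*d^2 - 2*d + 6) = -9*d^4 + 9*d^3 - 32*d^2 + 14*d - 24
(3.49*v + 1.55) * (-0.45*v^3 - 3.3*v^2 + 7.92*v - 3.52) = -1.5705*v^4 - 12.2145*v^3 + 22.5258*v^2 - 0.00880000000000081*v - 5.456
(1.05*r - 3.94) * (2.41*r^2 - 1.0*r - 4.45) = 2.5305*r^3 - 10.5454*r^2 - 0.7325*r + 17.533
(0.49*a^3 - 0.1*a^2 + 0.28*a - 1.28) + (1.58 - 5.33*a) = 0.49*a^3 - 0.1*a^2 - 5.05*a + 0.3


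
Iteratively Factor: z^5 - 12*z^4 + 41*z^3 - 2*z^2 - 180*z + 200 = (z - 2)*(z^4 - 10*z^3 + 21*z^2 + 40*z - 100) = (z - 2)*(z + 2)*(z^3 - 12*z^2 + 45*z - 50) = (z - 2)^2*(z + 2)*(z^2 - 10*z + 25) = (z - 5)*(z - 2)^2*(z + 2)*(z - 5)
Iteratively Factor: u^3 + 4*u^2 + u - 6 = (u + 2)*(u^2 + 2*u - 3) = (u - 1)*(u + 2)*(u + 3)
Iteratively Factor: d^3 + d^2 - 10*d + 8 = (d - 1)*(d^2 + 2*d - 8) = (d - 1)*(d + 4)*(d - 2)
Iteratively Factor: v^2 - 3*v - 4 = (v - 4)*(v + 1)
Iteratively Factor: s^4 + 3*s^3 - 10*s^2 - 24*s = (s)*(s^3 + 3*s^2 - 10*s - 24) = s*(s + 2)*(s^2 + s - 12) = s*(s - 3)*(s + 2)*(s + 4)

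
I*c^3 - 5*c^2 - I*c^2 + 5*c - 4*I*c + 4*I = (c + I)*(c + 4*I)*(I*c - I)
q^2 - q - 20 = (q - 5)*(q + 4)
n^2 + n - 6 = (n - 2)*(n + 3)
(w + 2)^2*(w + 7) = w^3 + 11*w^2 + 32*w + 28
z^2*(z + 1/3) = z^3 + z^2/3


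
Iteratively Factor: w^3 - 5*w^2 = (w)*(w^2 - 5*w) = w^2*(w - 5)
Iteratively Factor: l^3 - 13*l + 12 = (l + 4)*(l^2 - 4*l + 3) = (l - 1)*(l + 4)*(l - 3)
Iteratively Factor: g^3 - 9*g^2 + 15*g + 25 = (g - 5)*(g^2 - 4*g - 5) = (g - 5)*(g + 1)*(g - 5)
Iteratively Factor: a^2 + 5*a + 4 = (a + 1)*(a + 4)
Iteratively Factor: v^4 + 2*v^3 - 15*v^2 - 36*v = (v)*(v^3 + 2*v^2 - 15*v - 36) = v*(v + 3)*(v^2 - v - 12) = v*(v + 3)^2*(v - 4)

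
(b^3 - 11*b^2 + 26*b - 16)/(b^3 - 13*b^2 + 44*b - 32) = (b - 2)/(b - 4)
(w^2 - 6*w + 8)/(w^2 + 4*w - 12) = (w - 4)/(w + 6)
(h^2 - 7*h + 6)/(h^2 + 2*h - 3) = (h - 6)/(h + 3)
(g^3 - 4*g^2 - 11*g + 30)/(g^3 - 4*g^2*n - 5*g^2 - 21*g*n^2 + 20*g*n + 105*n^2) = (g^2 + g - 6)/(g^2 - 4*g*n - 21*n^2)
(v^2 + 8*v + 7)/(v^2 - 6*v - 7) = (v + 7)/(v - 7)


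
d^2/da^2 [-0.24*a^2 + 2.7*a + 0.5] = -0.480000000000000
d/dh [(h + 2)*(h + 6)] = 2*h + 8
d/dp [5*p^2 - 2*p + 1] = 10*p - 2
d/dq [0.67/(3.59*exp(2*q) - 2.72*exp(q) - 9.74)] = (1.8224 - 4.8106*exp(q))*exp(q)/(-3.59*exp(2*q) + 2.72*exp(q) + 9.74)^2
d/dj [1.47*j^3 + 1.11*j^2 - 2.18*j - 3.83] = 4.41*j^2 + 2.22*j - 2.18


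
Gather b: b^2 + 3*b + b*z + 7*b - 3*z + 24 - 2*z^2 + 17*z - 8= b^2 + b*(z + 10) - 2*z^2 + 14*z + 16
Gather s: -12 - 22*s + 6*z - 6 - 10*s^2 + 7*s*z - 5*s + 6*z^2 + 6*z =-10*s^2 + s*(7*z - 27) + 6*z^2 + 12*z - 18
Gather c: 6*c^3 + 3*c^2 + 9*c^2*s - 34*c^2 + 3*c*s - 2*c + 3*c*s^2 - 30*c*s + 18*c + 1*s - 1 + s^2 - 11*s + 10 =6*c^3 + c^2*(9*s - 31) + c*(3*s^2 - 27*s + 16) + s^2 - 10*s + 9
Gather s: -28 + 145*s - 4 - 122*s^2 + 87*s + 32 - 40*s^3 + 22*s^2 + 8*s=-40*s^3 - 100*s^2 + 240*s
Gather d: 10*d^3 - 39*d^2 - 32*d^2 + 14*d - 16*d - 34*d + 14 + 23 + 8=10*d^3 - 71*d^2 - 36*d + 45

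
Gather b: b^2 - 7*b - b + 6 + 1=b^2 - 8*b + 7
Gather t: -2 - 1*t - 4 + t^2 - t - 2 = t^2 - 2*t - 8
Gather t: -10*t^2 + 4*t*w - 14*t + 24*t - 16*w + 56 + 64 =-10*t^2 + t*(4*w + 10) - 16*w + 120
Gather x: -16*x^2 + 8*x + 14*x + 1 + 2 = -16*x^2 + 22*x + 3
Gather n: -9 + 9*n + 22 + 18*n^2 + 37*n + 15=18*n^2 + 46*n + 28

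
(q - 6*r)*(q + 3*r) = q^2 - 3*q*r - 18*r^2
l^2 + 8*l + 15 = (l + 3)*(l + 5)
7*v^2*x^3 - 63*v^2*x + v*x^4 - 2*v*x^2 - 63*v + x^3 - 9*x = (7*v + x)*(x - 3)*(x + 3)*(v*x + 1)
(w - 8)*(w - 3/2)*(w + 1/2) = w^3 - 9*w^2 + 29*w/4 + 6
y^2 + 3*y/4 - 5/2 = (y - 5/4)*(y + 2)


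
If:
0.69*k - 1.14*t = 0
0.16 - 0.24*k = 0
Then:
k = 0.67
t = 0.40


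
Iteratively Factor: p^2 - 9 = (p - 3)*(p + 3)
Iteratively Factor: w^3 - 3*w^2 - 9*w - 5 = (w - 5)*(w^2 + 2*w + 1) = (w - 5)*(w + 1)*(w + 1)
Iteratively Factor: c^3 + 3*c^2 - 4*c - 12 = (c + 3)*(c^2 - 4) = (c + 2)*(c + 3)*(c - 2)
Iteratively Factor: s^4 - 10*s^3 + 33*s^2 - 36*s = (s - 3)*(s^3 - 7*s^2 + 12*s) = (s - 4)*(s - 3)*(s^2 - 3*s) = (s - 4)*(s - 3)^2*(s)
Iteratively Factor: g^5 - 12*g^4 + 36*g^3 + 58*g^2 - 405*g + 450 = (g - 5)*(g^4 - 7*g^3 + g^2 + 63*g - 90) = (g - 5)*(g + 3)*(g^3 - 10*g^2 + 31*g - 30) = (g - 5)*(g - 3)*(g + 3)*(g^2 - 7*g + 10) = (g - 5)*(g - 3)*(g - 2)*(g + 3)*(g - 5)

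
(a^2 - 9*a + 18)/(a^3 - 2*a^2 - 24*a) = (a - 3)/(a*(a + 4))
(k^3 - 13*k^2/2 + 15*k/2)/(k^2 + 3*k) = (2*k^2 - 13*k + 15)/(2*(k + 3))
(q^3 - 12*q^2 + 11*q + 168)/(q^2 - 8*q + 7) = (q^2 - 5*q - 24)/(q - 1)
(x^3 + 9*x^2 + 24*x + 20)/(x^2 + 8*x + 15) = (x^2 + 4*x + 4)/(x + 3)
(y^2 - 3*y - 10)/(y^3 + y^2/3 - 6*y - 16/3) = 3*(y - 5)/(3*y^2 - 5*y - 8)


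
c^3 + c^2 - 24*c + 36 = (c - 3)*(c - 2)*(c + 6)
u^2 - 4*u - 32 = (u - 8)*(u + 4)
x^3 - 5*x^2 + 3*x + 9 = (x - 3)^2*(x + 1)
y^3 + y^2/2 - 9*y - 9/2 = (y - 3)*(y + 1/2)*(y + 3)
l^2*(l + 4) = l^3 + 4*l^2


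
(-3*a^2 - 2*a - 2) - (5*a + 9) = -3*a^2 - 7*a - 11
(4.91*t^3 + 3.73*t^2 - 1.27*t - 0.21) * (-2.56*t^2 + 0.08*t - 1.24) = -12.5696*t^5 - 9.156*t^4 - 2.5388*t^3 - 4.1892*t^2 + 1.558*t + 0.2604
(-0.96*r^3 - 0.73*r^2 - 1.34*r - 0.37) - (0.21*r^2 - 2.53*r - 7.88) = -0.96*r^3 - 0.94*r^2 + 1.19*r + 7.51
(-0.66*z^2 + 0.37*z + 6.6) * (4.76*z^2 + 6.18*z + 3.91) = -3.1416*z^4 - 2.3176*z^3 + 31.122*z^2 + 42.2347*z + 25.806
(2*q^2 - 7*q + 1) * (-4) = -8*q^2 + 28*q - 4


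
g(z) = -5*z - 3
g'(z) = -5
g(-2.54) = 9.70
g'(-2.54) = -5.00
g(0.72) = -6.60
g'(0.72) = -5.00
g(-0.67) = 0.35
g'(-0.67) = -5.00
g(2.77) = -16.85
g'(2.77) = -5.00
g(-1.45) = 4.25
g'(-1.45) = -5.00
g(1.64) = -11.20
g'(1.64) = -5.00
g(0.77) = -6.85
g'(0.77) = -5.00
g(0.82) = -7.10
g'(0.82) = -5.00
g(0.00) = -3.00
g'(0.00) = -5.00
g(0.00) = -3.00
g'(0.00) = -5.00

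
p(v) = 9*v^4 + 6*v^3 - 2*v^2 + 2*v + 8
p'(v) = 36*v^3 + 18*v^2 - 4*v + 2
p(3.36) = 1366.83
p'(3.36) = 1557.36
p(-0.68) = 5.75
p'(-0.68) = 1.72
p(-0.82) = 5.78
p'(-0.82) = -2.47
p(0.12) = 8.22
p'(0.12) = 1.84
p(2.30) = 326.88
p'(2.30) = 526.03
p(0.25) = 8.50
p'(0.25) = 2.69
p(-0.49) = 6.35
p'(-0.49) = 4.05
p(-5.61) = 7788.92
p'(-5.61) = -5765.17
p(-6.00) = 10292.00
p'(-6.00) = -7102.00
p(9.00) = 63287.00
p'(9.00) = 27668.00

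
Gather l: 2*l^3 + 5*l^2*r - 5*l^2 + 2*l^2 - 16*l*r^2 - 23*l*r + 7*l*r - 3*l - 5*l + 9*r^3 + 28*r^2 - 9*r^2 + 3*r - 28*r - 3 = 2*l^3 + l^2*(5*r - 3) + l*(-16*r^2 - 16*r - 8) + 9*r^3 + 19*r^2 - 25*r - 3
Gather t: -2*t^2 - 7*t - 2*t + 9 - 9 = -2*t^2 - 9*t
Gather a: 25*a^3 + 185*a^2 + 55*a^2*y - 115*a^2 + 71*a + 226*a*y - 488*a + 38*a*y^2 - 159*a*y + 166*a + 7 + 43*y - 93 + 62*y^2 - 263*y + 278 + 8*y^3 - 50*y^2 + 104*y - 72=25*a^3 + a^2*(55*y + 70) + a*(38*y^2 + 67*y - 251) + 8*y^3 + 12*y^2 - 116*y + 120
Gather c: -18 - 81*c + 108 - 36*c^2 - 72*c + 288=-36*c^2 - 153*c + 378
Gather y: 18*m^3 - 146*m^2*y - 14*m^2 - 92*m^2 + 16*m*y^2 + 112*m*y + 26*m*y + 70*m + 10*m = 18*m^3 - 106*m^2 + 16*m*y^2 + 80*m + y*(-146*m^2 + 138*m)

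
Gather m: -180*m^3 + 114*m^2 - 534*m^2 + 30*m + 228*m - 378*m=-180*m^3 - 420*m^2 - 120*m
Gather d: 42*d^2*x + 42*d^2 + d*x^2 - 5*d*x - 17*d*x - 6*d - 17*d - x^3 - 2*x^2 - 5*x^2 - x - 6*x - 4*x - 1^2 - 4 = d^2*(42*x + 42) + d*(x^2 - 22*x - 23) - x^3 - 7*x^2 - 11*x - 5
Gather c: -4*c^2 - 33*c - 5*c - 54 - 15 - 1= -4*c^2 - 38*c - 70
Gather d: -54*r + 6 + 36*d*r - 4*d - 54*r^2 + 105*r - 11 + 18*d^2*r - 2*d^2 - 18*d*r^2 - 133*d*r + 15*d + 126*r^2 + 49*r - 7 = d^2*(18*r - 2) + d*(-18*r^2 - 97*r + 11) + 72*r^2 + 100*r - 12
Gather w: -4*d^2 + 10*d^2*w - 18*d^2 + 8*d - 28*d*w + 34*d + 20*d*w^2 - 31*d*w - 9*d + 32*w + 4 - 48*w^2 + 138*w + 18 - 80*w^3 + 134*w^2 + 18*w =-22*d^2 + 33*d - 80*w^3 + w^2*(20*d + 86) + w*(10*d^2 - 59*d + 188) + 22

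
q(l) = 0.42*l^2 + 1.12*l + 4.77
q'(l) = 0.84*l + 1.12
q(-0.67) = 4.21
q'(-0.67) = 0.56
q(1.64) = 7.74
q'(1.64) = 2.50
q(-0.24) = 4.53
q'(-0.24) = 0.92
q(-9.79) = 34.06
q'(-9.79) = -7.10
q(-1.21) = 4.03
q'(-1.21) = 0.10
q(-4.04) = 7.10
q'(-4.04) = -2.27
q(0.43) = 5.33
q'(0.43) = 1.48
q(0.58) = 5.56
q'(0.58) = 1.61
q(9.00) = 48.87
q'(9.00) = 8.68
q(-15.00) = 82.47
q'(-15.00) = -11.48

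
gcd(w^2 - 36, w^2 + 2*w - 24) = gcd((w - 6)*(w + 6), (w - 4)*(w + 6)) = w + 6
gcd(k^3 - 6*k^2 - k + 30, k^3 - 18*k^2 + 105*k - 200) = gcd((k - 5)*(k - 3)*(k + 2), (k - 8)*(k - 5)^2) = k - 5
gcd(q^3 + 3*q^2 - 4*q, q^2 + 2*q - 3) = q - 1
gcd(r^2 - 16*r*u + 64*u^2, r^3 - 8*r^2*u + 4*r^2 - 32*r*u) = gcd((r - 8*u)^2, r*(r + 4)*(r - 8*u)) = r - 8*u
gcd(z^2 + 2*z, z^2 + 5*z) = z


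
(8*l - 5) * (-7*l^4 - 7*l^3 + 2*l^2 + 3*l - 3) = -56*l^5 - 21*l^4 + 51*l^3 + 14*l^2 - 39*l + 15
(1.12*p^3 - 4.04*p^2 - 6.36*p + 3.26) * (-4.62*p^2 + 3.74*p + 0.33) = -5.1744*p^5 + 22.8536*p^4 + 14.6432*p^3 - 40.1808*p^2 + 10.0936*p + 1.0758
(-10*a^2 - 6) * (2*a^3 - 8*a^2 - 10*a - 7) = -20*a^5 + 80*a^4 + 88*a^3 + 118*a^2 + 60*a + 42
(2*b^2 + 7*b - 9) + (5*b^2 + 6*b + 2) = 7*b^2 + 13*b - 7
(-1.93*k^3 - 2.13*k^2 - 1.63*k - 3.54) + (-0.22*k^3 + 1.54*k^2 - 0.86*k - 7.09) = -2.15*k^3 - 0.59*k^2 - 2.49*k - 10.63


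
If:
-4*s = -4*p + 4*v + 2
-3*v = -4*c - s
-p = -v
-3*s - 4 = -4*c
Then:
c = 5/8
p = 2/3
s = -1/2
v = 2/3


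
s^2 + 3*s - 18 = (s - 3)*(s + 6)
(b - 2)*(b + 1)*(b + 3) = b^3 + 2*b^2 - 5*b - 6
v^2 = v^2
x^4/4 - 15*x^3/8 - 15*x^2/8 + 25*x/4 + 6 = (x/4 + 1/4)*(x - 8)*(x - 2)*(x + 3/2)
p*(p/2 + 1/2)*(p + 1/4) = p^3/2 + 5*p^2/8 + p/8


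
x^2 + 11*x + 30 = (x + 5)*(x + 6)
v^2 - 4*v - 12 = (v - 6)*(v + 2)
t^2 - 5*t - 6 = (t - 6)*(t + 1)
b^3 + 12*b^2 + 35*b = b*(b + 5)*(b + 7)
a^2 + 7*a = a*(a + 7)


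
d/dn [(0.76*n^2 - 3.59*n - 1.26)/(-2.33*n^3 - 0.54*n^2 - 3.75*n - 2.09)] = (1.7708*n^4 - 16.7294*n^3 - 13.596*n^2 - 4.5376*n + 2.7781)/(5.4289*n^6 + 2.5164*n^5 + 17.7666*n^4 + 13.7894*n^3 + 16.3197*n^2 + 15.675*n + 4.3681)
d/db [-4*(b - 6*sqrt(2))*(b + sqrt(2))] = -8*b + 20*sqrt(2)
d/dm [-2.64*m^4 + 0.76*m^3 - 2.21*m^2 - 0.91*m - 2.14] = -10.56*m^3 + 2.28*m^2 - 4.42*m - 0.91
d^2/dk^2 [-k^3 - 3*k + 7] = -6*k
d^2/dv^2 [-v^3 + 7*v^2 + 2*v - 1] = 14 - 6*v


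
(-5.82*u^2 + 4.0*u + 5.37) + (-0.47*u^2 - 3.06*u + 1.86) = -6.29*u^2 + 0.94*u + 7.23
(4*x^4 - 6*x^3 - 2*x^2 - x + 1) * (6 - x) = -4*x^5 + 30*x^4 - 34*x^3 - 11*x^2 - 7*x + 6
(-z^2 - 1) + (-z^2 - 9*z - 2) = -2*z^2 - 9*z - 3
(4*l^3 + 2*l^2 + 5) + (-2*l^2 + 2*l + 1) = 4*l^3 + 2*l + 6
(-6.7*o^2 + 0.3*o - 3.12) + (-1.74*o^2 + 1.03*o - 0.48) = -8.44*o^2 + 1.33*o - 3.6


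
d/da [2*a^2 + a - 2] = 4*a + 1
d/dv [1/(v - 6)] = -1/(v - 6)^2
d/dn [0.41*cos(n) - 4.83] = -0.41*sin(n)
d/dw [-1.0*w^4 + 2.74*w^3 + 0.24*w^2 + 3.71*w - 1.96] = -4.0*w^3 + 8.22*w^2 + 0.48*w + 3.71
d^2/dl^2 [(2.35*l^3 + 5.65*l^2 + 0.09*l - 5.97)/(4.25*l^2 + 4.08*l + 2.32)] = (5.6843418860808e-14*l^5 - 160.79467*l^3 - 847.78779*l^2 - 550.55136*l - 21.912304)/(76.765625*l^6 + 221.085*l^5 + 337.9566*l^4 + 309.290112*l^3 + 184.484544*l^2 + 65.880576*l + 12.487168)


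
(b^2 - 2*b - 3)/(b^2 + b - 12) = (b + 1)/(b + 4)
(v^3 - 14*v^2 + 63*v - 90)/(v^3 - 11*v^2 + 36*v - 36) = (v - 5)/(v - 2)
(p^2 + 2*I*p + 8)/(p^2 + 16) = (p - 2*I)/(p - 4*I)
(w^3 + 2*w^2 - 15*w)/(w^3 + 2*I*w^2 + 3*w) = (w^2 + 2*w - 15)/(w^2 + 2*I*w + 3)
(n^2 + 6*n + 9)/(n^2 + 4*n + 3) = (n + 3)/(n + 1)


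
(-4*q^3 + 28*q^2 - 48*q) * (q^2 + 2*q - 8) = -4*q^5 + 20*q^4 + 40*q^3 - 320*q^2 + 384*q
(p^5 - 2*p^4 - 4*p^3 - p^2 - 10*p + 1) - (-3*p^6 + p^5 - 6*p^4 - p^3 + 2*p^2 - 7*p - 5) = 3*p^6 + 4*p^4 - 3*p^3 - 3*p^2 - 3*p + 6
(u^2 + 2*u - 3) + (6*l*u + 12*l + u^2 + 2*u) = 6*l*u + 12*l + 2*u^2 + 4*u - 3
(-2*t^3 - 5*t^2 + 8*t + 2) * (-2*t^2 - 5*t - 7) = 4*t^5 + 20*t^4 + 23*t^3 - 9*t^2 - 66*t - 14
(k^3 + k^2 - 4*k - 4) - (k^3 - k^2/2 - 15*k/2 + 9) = 3*k^2/2 + 7*k/2 - 13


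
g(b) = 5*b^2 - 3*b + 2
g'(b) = 10*b - 3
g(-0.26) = 3.12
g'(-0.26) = -5.60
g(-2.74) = 47.76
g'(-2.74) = -30.40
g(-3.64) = 79.17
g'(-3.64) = -39.40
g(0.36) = 1.57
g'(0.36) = 0.60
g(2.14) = 18.48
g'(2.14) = 18.40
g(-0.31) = 3.41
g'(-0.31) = -6.10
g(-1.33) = 14.83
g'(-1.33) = -16.30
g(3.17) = 42.73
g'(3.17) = 28.70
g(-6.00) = 200.00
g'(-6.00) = -63.00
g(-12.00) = 758.00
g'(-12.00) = -123.00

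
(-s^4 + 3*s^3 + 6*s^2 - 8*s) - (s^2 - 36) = -s^4 + 3*s^3 + 5*s^2 - 8*s + 36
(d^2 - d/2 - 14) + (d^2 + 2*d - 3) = 2*d^2 + 3*d/2 - 17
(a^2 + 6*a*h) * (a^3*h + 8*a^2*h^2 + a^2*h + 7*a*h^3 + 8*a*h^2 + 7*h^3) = a^5*h + 14*a^4*h^2 + a^4*h + 55*a^3*h^3 + 14*a^3*h^2 + 42*a^2*h^4 + 55*a^2*h^3 + 42*a*h^4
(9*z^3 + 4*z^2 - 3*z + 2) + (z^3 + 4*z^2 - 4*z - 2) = 10*z^3 + 8*z^2 - 7*z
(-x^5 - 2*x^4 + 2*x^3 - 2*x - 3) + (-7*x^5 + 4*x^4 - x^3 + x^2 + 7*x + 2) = -8*x^5 + 2*x^4 + x^3 + x^2 + 5*x - 1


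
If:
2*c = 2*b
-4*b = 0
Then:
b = 0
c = 0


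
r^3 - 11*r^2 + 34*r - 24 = (r - 6)*(r - 4)*(r - 1)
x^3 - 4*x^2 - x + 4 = (x - 4)*(x - 1)*(x + 1)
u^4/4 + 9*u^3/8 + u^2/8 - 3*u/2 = u*(u/4 + 1)*(u - 1)*(u + 3/2)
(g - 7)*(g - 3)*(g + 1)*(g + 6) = g^4 - 3*g^3 - 43*g^2 + 87*g + 126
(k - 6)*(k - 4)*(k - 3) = k^3 - 13*k^2 + 54*k - 72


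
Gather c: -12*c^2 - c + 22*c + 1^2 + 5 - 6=-12*c^2 + 21*c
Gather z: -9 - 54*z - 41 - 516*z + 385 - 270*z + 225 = 560 - 840*z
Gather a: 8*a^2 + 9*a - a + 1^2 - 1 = 8*a^2 + 8*a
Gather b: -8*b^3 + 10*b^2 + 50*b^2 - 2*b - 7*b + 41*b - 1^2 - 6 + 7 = -8*b^3 + 60*b^2 + 32*b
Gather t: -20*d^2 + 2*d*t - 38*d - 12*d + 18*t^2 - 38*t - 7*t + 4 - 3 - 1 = -20*d^2 - 50*d + 18*t^2 + t*(2*d - 45)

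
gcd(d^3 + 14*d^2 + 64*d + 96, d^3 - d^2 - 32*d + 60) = d + 6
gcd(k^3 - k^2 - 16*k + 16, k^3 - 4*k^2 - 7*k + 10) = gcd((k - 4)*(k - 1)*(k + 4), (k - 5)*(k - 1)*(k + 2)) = k - 1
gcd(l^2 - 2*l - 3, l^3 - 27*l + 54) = l - 3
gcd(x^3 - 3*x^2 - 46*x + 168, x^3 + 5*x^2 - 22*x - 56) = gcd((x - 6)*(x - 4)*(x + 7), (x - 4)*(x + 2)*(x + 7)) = x^2 + 3*x - 28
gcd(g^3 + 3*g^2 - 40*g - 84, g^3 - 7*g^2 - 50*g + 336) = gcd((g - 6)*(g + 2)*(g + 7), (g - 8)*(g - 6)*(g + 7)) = g^2 + g - 42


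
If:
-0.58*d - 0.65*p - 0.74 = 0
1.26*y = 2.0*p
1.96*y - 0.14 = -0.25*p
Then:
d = -1.32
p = 0.04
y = 0.07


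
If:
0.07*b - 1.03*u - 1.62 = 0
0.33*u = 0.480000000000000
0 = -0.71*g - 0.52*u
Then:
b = 44.55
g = -1.07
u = 1.45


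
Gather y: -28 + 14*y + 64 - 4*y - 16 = 10*y + 20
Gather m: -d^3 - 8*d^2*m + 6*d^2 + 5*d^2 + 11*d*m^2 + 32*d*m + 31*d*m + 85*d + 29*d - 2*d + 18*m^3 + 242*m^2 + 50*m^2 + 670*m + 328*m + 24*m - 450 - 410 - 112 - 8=-d^3 + 11*d^2 + 112*d + 18*m^3 + m^2*(11*d + 292) + m*(-8*d^2 + 63*d + 1022) - 980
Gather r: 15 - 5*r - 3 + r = 12 - 4*r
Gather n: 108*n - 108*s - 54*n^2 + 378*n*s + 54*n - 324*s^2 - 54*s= -54*n^2 + n*(378*s + 162) - 324*s^2 - 162*s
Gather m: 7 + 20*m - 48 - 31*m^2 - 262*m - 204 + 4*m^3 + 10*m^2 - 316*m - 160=4*m^3 - 21*m^2 - 558*m - 405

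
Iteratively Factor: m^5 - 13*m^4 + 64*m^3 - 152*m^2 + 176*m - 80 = (m - 2)*(m^4 - 11*m^3 + 42*m^2 - 68*m + 40) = (m - 2)^2*(m^3 - 9*m^2 + 24*m - 20) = (m - 2)^3*(m^2 - 7*m + 10) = (m - 5)*(m - 2)^3*(m - 2)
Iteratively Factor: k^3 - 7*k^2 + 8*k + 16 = (k - 4)*(k^2 - 3*k - 4) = (k - 4)*(k + 1)*(k - 4)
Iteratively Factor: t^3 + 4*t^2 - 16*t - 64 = (t - 4)*(t^2 + 8*t + 16) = (t - 4)*(t + 4)*(t + 4)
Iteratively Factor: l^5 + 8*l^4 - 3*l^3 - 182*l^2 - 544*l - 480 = (l + 3)*(l^4 + 5*l^3 - 18*l^2 - 128*l - 160) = (l - 5)*(l + 3)*(l^3 + 10*l^2 + 32*l + 32) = (l - 5)*(l + 2)*(l + 3)*(l^2 + 8*l + 16) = (l - 5)*(l + 2)*(l + 3)*(l + 4)*(l + 4)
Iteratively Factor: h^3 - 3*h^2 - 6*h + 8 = (h - 1)*(h^2 - 2*h - 8) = (h - 4)*(h - 1)*(h + 2)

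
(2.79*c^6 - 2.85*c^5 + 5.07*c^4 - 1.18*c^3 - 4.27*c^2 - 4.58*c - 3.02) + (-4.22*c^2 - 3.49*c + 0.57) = 2.79*c^6 - 2.85*c^5 + 5.07*c^4 - 1.18*c^3 - 8.49*c^2 - 8.07*c - 2.45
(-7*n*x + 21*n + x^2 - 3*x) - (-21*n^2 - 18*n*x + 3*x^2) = 21*n^2 + 11*n*x + 21*n - 2*x^2 - 3*x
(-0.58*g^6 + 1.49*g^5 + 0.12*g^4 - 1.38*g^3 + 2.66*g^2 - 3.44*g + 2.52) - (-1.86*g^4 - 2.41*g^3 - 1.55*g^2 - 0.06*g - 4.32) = -0.58*g^6 + 1.49*g^5 + 1.98*g^4 + 1.03*g^3 + 4.21*g^2 - 3.38*g + 6.84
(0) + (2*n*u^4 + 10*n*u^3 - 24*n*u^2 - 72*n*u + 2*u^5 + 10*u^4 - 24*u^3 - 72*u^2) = 2*n*u^4 + 10*n*u^3 - 24*n*u^2 - 72*n*u + 2*u^5 + 10*u^4 - 24*u^3 - 72*u^2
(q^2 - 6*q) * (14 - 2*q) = -2*q^3 + 26*q^2 - 84*q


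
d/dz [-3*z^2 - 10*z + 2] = -6*z - 10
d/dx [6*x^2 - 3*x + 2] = 12*x - 3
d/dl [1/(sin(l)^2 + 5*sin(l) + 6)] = -(2*sin(l) + 5)*cos(l)/(sin(l)^2 + 5*sin(l) + 6)^2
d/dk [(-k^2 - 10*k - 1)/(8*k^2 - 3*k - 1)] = (83*k^2 + 18*k + 7)/(64*k^4 - 48*k^3 - 7*k^2 + 6*k + 1)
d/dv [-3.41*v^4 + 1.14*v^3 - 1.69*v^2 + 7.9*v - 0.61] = -13.64*v^3 + 3.42*v^2 - 3.38*v + 7.9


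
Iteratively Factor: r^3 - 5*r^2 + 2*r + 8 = (r - 2)*(r^2 - 3*r - 4) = (r - 2)*(r + 1)*(r - 4)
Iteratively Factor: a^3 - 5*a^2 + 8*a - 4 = (a - 1)*(a^2 - 4*a + 4) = (a - 2)*(a - 1)*(a - 2)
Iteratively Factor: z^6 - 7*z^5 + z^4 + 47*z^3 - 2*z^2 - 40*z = (z)*(z^5 - 7*z^4 + z^3 + 47*z^2 - 2*z - 40) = z*(z - 1)*(z^4 - 6*z^3 - 5*z^2 + 42*z + 40) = z*(z - 4)*(z - 1)*(z^3 - 2*z^2 - 13*z - 10) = z*(z - 4)*(z - 1)*(z + 2)*(z^2 - 4*z - 5) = z*(z - 5)*(z - 4)*(z - 1)*(z + 2)*(z + 1)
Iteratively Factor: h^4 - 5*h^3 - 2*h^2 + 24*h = (h + 2)*(h^3 - 7*h^2 + 12*h) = (h - 3)*(h + 2)*(h^2 - 4*h) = (h - 4)*(h - 3)*(h + 2)*(h)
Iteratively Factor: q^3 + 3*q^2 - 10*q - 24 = (q + 4)*(q^2 - q - 6) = (q + 2)*(q + 4)*(q - 3)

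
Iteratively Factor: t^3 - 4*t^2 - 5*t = (t - 5)*(t^2 + t) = t*(t - 5)*(t + 1)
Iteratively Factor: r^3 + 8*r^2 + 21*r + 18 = (r + 3)*(r^2 + 5*r + 6) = (r + 2)*(r + 3)*(r + 3)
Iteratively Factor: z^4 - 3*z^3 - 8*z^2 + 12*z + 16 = (z + 1)*(z^3 - 4*z^2 - 4*z + 16) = (z - 2)*(z + 1)*(z^2 - 2*z - 8) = (z - 4)*(z - 2)*(z + 1)*(z + 2)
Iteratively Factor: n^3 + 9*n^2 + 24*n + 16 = (n + 1)*(n^2 + 8*n + 16) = (n + 1)*(n + 4)*(n + 4)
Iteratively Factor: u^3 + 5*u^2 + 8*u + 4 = (u + 2)*(u^2 + 3*u + 2) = (u + 1)*(u + 2)*(u + 2)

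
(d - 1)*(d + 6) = d^2 + 5*d - 6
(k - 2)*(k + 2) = k^2 - 4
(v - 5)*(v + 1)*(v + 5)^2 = v^4 + 6*v^3 - 20*v^2 - 150*v - 125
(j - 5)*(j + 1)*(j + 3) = j^3 - j^2 - 17*j - 15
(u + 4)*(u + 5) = u^2 + 9*u + 20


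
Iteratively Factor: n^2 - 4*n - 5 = (n - 5)*(n + 1)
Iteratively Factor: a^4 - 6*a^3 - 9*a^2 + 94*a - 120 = (a + 4)*(a^3 - 10*a^2 + 31*a - 30) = (a - 5)*(a + 4)*(a^2 - 5*a + 6) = (a - 5)*(a - 3)*(a + 4)*(a - 2)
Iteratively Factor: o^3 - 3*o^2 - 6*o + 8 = (o + 2)*(o^2 - 5*o + 4) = (o - 4)*(o + 2)*(o - 1)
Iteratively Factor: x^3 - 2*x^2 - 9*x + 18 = (x + 3)*(x^2 - 5*x + 6) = (x - 2)*(x + 3)*(x - 3)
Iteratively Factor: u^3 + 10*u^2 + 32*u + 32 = (u + 4)*(u^2 + 6*u + 8) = (u + 4)^2*(u + 2)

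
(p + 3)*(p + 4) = p^2 + 7*p + 12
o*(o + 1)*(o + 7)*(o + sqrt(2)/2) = o^4 + sqrt(2)*o^3/2 + 8*o^3 + 4*sqrt(2)*o^2 + 7*o^2 + 7*sqrt(2)*o/2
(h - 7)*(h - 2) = h^2 - 9*h + 14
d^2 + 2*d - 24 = (d - 4)*(d + 6)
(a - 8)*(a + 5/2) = a^2 - 11*a/2 - 20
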